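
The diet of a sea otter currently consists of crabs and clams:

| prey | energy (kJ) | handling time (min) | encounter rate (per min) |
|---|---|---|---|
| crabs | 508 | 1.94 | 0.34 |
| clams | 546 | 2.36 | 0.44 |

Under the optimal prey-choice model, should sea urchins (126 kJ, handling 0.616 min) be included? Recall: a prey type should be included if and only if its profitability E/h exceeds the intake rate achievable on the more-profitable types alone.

Intake rate on the current diet: R = (0.34×508 + 0.44×546) / (1 + 0.34×1.94 + 0.44×2.36) = 413/2.698 = 153.1 kJ/min.
Profitability of sea urchins: 126/0.616 = 204.5 kJ/min.
Since 204.5 > R, including sea urchins increases the long-run rate.

Yes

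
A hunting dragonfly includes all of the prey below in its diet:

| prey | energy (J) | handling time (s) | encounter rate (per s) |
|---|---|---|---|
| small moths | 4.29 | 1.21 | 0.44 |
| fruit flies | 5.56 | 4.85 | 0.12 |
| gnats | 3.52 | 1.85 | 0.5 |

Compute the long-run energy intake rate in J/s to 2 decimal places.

R = Σλ_iE_i / (1 + Σλ_ih_i)
Numerator: 0.44×4.29 + 0.12×5.56 + 0.5×3.52 = 4.315
Denominator: 1 + 0.44×1.21 + 0.12×4.85 + 0.5×1.85 = 3.039
R = 4.315/3.039 = 1.42 J/s

1.42 J/s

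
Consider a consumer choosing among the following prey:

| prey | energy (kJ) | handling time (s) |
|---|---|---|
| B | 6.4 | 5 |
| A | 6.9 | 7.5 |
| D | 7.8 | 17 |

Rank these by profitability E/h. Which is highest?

Profitability E/h (kJ/s): B = 6.4/5 = 1.28, A = 6.9/7.5 = 0.92, D = 7.8/17 = 0.459.
Ranked: B > A > D.

B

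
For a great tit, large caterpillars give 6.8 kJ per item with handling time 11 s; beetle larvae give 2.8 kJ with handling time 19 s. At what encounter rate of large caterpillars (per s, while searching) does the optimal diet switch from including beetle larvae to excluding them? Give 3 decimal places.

At the threshold, the rate on large caterpillars alone equals the profitability of beetle larvae: λ·6.8/(1 + λ·11) = 2.8/19 = 0.1474.
Rearranging, λ(6.8 − 0.1474×11) = 0.1474, so λ = 0.1474/5.179 = 0.02846 per s.

0.028 per s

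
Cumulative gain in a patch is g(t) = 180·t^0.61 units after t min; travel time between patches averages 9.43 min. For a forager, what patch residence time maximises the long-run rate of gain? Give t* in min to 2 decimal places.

Maximise g(t)/(T+t): set derivative to zero → g'(t)(T+t) = g(t).
g'(t) = 0.61·180·t^-0.39. Setting 0.61·180·t^-0.39 = 180·t^0.61/(9.43+t) gives 0.61(9.43+t) = t, so 0.39·t = 0.61×9.43.
t* = 0.61×9.43/0.39 = 14.75 min.

14.75 min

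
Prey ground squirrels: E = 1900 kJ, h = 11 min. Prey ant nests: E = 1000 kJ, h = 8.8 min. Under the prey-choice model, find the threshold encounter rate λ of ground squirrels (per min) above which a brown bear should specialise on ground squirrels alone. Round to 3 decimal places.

0.175 per min

Drop ant nests once their profitability E₂/h₂ falls below the rate achievable on ground squirrels alone: E₂/h₂ = λE₁/(1 + λh₁).
Solve for λ: λE₁h₂ = E₂(1 + λh₁) → λ(E₁h₂ − E₂h₁) = E₂ → λ = E₂/(E₁h₂ − E₂h₁).
λ = 1000/(1900×8.8 − 1000×11) = 1000/5720 = 0.1748 per min.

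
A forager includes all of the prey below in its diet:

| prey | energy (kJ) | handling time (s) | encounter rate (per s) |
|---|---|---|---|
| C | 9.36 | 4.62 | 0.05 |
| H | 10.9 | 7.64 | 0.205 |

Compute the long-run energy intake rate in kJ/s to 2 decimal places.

Energy encountered per unit search time: 0.05×9.36 + 0.205×10.9 = 2.703 kJ/s.
Handling time per unit search time: 0.05×4.62 + 0.205×7.64 = 1.797.
Rate = 2.703/(1 + 1.797) = 0.9661 kJ/s.

0.97 kJ/s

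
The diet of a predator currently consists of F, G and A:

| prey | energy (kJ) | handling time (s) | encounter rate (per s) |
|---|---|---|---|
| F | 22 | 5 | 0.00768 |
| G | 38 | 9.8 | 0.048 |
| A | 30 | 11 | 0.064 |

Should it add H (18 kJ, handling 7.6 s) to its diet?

Yes

Intake rate on the current diet: R = (0.00768×22 + 0.048×38 + 0.064×30) / (1 + 0.00768×5 + 0.048×9.8 + 0.064×11) = 3.913/2.213 = 1.768 kJ/s.
Profitability of H: 18/7.6 = 2.368 kJ/s.
2.368 > 1.768, so adding H raises the average — include it.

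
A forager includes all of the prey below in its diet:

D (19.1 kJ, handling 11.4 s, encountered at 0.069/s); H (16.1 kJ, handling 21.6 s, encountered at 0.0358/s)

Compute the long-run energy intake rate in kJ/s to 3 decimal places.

0.740 kJ/s

Energy encountered per unit search time: 0.069×19.1 + 0.0358×16.1 = 1.894 kJ/s.
Handling time per unit search time: 0.069×11.4 + 0.0358×21.6 = 1.56.
Rate = 1.894/(1 + 1.56) = 0.74 kJ/s.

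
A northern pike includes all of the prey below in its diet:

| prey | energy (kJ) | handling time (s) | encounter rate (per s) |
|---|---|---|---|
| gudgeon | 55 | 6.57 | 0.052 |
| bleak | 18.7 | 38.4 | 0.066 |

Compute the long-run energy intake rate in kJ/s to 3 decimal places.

1.056 kJ/s

R = (0.052×55 + 0.066×18.7) / (1 + 0.052×6.57 + 0.066×38.4) = 4.094/3.876 = 1.056 kJ/s.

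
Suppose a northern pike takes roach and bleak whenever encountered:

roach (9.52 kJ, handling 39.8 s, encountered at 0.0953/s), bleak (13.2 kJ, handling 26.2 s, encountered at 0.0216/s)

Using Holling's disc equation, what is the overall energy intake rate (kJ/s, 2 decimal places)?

R = Σλ_iE_i / (1 + Σλ_ih_i)
Numerator: 0.0953×9.52 + 0.0216×13.2 = 1.192
Denominator: 1 + 0.0953×39.8 + 0.0216×26.2 = 5.359
R = 1.192/5.359 = 0.2225 kJ/s

0.22 kJ/s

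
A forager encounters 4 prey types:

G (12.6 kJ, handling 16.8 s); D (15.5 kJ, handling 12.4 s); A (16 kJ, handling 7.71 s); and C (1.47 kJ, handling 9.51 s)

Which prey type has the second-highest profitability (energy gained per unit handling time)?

D

Profitability E/h (kJ/s): G = 12.6/16.8 = 0.75, D = 15.5/12.4 = 1.25, A = 16/7.71 = 2.08, C = 1.47/9.51 = 0.155.
Ranked: A > D > G > C.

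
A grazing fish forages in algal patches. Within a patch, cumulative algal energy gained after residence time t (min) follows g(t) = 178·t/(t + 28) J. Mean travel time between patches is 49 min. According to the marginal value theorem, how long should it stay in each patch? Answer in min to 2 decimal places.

Maximise g(t)/(T+t): set derivative to zero → g'(t)(T+t) = g(t).
g'(t) = 178·28/(t + 28)². Setting 178·28/(t+28)² = 178t/[(t+28)(49+t)] gives 28(49+t) = t(t+28), so t² = 28×49 = 1372.
t* = √1372 = 37.04 min.

37.04 min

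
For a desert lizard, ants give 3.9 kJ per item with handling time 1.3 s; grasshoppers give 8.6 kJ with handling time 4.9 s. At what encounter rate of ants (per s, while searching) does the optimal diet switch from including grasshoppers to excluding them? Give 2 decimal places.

1.08 per s

Drop grasshoppers once their profitability E₂/h₂ falls below the rate achievable on ants alone: E₂/h₂ = λE₁/(1 + λh₁).
Solve for λ: λE₁h₂ = E₂(1 + λh₁) → λ(E₁h₂ − E₂h₁) = E₂ → λ = E₂/(E₁h₂ − E₂h₁).
λ = 8.6/(3.9×4.9 − 8.6×1.3) = 8.6/7.93 = 1.084 per s.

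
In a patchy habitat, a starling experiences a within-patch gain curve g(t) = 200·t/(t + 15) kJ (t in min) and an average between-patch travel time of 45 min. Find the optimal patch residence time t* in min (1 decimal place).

26.0 min

Maximise g(t)/(T+t): set derivative to zero → g'(t)(T+t) = g(t).
g'(t) = 200·15/(t + 15)². Setting 200·15/(t+15)² = 200t/[(t+15)(45+t)] gives 15(45+t) = t(t+15), so t² = 15×45 = 675.
t* = √675 = 25.98 min.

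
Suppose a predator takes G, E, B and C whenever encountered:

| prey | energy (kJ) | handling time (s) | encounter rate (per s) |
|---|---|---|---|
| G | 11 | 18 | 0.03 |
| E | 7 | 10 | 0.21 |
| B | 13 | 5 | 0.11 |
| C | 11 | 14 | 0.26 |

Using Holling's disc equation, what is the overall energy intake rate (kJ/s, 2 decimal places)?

Energy encountered per unit search time: 0.03×11 + 0.21×7 + 0.11×13 + 0.26×11 = 6.09 kJ/s.
Handling time per unit search time: 0.03×18 + 0.21×10 + 0.11×5 + 0.26×14 = 6.83.
Rate = 6.09/(1 + 6.83) = 0.7778 kJ/s.

0.78 kJ/s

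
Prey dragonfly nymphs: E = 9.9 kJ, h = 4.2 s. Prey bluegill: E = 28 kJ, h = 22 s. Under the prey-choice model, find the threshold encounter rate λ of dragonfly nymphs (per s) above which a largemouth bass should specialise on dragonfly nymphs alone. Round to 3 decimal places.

0.279 per s

At the threshold, the rate on dragonfly nymphs alone equals the profitability of bluegill: λ·9.9/(1 + λ·4.2) = 28/22 = 1.273.
Rearranging, λ(9.9 − 1.273×4.2) = 1.273, so λ = 1.273/4.555 = 0.2794 per s.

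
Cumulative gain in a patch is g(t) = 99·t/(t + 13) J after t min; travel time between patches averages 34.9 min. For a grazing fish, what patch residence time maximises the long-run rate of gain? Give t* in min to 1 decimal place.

21.3 min

Maximise g(t)/(T+t): set derivative to zero → g'(t)(T+t) = g(t).
g'(t) = 99·13/(t + 13)². Setting 99·13/(t+13)² = 99t/[(t+13)(34.9+t)] gives 13(34.9+t) = t(t+13), so t² = 13×34.9 = 453.7.
t* = √453.7 = 21.3 min.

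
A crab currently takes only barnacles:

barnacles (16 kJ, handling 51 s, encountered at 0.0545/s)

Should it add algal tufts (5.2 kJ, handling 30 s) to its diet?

No

Current rate: (0.0545×16)/(1 + 0.0545×51) = 0.2307 kJ/s.
Profitability of algal tufts: 5.2/30 = 0.1733 kJ/s.
0.1733 < 0.2307, so adding algal tufts would lower the average — exclude it.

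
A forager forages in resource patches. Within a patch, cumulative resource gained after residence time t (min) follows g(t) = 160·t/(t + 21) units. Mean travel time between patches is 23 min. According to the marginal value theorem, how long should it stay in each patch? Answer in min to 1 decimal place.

22.0 min

Optimal t* satisfies g'(t*) = g(t*)/(T + t*).
g'(t) = 160·21/(t + 21)². Setting 160·21/(t+21)² = 160t/[(t+21)(23+t)] gives 21(23+t) = t(t+21), so t² = 21×23 = 483.
t* = √483 = 21.98 min.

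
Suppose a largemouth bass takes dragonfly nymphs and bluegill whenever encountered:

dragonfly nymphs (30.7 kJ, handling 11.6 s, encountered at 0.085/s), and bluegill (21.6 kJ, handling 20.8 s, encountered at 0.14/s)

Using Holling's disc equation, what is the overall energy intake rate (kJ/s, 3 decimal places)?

1.150 kJ/s

Energy encountered per unit search time: 0.085×30.7 + 0.14×21.6 = 5.634 kJ/s.
Handling time per unit search time: 0.085×11.6 + 0.14×20.8 = 3.898.
Rate = 5.634/(1 + 3.898) = 1.15 kJ/s.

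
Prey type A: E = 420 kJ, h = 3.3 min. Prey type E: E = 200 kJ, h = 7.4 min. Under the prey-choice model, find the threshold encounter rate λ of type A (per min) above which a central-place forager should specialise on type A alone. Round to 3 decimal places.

At the threshold, the rate on type A alone equals the profitability of type E: λ·420/(1 + λ·3.3) = 200/7.4 = 27.03.
Rearranging, λ(420 − 27.03×3.3) = 27.03, so λ = 27.03/330.8 = 0.0817 per min.

0.082 per min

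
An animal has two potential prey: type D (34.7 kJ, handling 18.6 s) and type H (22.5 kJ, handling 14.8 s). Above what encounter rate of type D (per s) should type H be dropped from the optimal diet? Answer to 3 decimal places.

0.237 per s

The zero-one rule: include type H iff E₂/h₂ > λE₁/(1+λh₁). Equality gives the switch point.
λE₁h₂ = E₂ + λE₂h₁ ⇒ λ = E₂/(E₁h₂ − E₂h₁) = 22.5/(513.6 − 418.5) = 0.2367 per s.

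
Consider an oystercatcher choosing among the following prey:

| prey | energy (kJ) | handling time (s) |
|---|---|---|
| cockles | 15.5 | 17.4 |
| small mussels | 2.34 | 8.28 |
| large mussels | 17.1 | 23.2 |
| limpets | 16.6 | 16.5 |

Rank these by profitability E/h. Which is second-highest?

In descending order of E/h:
limpets: 16.6/16.5 = 1.01 kJ/s
cockles: 15.5/17.4 = 0.891 kJ/s
large mussels: 17.1/23.2 = 0.737 kJ/s
small mussels: 2.34/8.28 = 0.283 kJ/s

cockles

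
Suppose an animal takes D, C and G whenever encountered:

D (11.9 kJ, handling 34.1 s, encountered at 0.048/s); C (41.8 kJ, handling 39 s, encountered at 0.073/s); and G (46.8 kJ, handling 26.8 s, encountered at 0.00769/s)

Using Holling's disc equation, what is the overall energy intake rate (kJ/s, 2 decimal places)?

Energy encountered per unit search time: 0.048×11.9 + 0.073×41.8 + 0.00769×46.8 = 3.982 kJ/s.
Handling time per unit search time: 0.048×34.1 + 0.073×39 + 0.00769×26.8 = 4.69.
Rate = 3.982/(1 + 4.69) = 0.6999 kJ/s.

0.70 kJ/s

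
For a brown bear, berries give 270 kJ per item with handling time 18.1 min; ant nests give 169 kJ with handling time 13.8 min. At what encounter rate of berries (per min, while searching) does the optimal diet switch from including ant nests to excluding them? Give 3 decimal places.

At the threshold, the rate on berries alone equals the profitability of ant nests: λ·270/(1 + λ·18.1) = 169/13.8 = 12.25.
Rearranging, λ(270 − 12.25×18.1) = 12.25, so λ = 12.25/48.34 = 0.2533 per min.

0.253 per min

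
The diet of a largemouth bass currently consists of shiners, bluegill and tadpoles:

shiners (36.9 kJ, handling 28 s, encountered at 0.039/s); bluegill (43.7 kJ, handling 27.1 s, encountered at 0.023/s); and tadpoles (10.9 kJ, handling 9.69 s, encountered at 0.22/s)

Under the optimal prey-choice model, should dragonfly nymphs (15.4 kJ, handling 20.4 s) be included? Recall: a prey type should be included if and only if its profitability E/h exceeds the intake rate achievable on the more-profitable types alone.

No

Current rate: (0.039×36.9 + 0.023×43.7 + 0.22×10.9)/(1 + 0.039×28 + 0.023×27.1 + 0.22×9.69) = 0.999 kJ/s.
Profitability of dragonfly nymphs: 15.4/20.4 = 0.7549 kJ/s.
0.7549 < 0.999, so adding dragonfly nymphs would lower the average — exclude it.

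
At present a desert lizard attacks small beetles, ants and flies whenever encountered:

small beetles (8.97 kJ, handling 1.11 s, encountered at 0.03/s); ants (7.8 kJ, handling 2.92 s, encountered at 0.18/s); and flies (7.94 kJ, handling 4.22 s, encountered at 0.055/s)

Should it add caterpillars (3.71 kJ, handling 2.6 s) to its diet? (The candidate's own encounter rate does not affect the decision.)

On small beetles, ants and flies alone, R = ΣλE/(1+Σλh) = 2.11/1.791 = 1.178 kJ/s.
Profitability of caterpillars: 3.71/2.6 = 1.427 kJ/s.
Since 1.427 > R, including caterpillars increases the long-run rate.

Yes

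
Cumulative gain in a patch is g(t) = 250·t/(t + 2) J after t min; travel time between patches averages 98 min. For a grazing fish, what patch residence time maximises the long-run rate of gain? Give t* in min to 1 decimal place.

Maximise g(t)/(T+t): set derivative to zero → g'(t)(T+t) = g(t).
g'(t) = 250·2/(t + 2)². Setting 250·2/(t+2)² = 250t/[(t+2)(98+t)] gives 2(98+t) = t(t+2), so t² = 2×98 = 196.
t* = √196 = 14 min.

14.0 min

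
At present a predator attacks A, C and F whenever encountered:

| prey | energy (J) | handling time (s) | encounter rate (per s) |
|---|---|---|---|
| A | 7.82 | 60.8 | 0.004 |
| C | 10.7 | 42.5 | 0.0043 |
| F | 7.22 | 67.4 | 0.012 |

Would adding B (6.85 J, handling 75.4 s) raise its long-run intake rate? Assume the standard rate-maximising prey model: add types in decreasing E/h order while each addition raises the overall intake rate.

On A, C and F alone, R = ΣλE/(1+Σλh) = 0.1639/2.235 = 0.07335 J/s.
Profitability of B: 6.85/75.4 = 0.09085 J/s.
0.09085 > 0.07335, so adding B raises the average — include it.

Yes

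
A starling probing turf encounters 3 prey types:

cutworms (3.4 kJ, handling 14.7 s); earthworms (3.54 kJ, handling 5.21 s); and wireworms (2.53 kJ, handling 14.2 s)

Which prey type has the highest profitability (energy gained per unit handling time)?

Profitability E/h (kJ/s): cutworms = 3.4/14.7 = 0.231, earthworms = 3.54/5.21 = 0.679, wireworms = 2.53/14.2 = 0.178.
Ranked: earthworms > cutworms > wireworms.

earthworms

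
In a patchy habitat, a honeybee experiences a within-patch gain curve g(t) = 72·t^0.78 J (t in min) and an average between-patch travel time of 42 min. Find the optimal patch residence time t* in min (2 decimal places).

148.91 min

Maximise g(t)/(T+t): set derivative to zero → g'(t)(T+t) = g(t).
g'(t) = 0.78·72·t^-0.22. Setting 0.78·72·t^-0.22 = 72·t^0.78/(42+t) gives 0.78(42+t) = t, so 0.22·t = 0.78×42.
t* = 0.78×42/0.22 = 148.9 min.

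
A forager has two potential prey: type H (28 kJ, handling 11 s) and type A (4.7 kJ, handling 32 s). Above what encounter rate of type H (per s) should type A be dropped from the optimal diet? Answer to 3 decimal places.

The zero-one rule: include type A iff E₂/h₂ > λE₁/(1+λh₁). Equality gives the switch point.
λE₁h₂ = E₂ + λE₂h₁ ⇒ λ = E₂/(E₁h₂ − E₂h₁) = 4.7/(896 − 51.7) = 0.005567 per s.

0.006 per s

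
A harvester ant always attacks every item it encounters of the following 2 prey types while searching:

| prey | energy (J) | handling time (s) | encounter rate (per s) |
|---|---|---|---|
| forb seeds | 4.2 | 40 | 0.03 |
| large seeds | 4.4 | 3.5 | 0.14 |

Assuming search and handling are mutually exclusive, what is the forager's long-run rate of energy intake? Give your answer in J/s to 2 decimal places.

R = (0.03×4.2 + 0.14×4.4) / (1 + 0.03×40 + 0.14×3.5) = 0.742/2.69 = 0.2758 J/s.

0.28 J/s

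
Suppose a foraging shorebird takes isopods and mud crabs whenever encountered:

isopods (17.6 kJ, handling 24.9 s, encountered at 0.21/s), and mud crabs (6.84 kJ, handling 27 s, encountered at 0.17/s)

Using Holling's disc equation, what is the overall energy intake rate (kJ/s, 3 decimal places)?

0.449 kJ/s

R = (0.21×17.6 + 0.17×6.84) / (1 + 0.21×24.9 + 0.17×27) = 4.859/10.82 = 0.4491 kJ/s.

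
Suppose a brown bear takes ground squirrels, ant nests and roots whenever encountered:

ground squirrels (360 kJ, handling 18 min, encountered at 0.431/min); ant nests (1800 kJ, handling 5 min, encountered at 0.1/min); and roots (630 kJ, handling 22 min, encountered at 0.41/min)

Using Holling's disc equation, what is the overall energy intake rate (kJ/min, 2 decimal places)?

32.47 kJ/min

Energy encountered per unit search time: 0.431×360 + 0.1×1800 + 0.41×630 = 593.5 kJ/min.
Handling time per unit search time: 0.431×18 + 0.1×5 + 0.41×22 = 17.28.
Rate = 593.5/(1 + 17.28) = 32.47 kJ/min.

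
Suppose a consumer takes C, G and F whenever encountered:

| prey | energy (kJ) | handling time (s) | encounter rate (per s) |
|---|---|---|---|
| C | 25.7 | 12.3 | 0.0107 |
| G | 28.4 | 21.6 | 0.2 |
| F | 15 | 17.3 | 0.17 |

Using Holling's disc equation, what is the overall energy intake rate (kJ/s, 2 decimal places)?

1.01 kJ/s

Energy encountered per unit search time: 0.0107×25.7 + 0.2×28.4 + 0.17×15 = 8.505 kJ/s.
Handling time per unit search time: 0.0107×12.3 + 0.2×21.6 + 0.17×17.3 = 7.393.
Rate = 8.505/(1 + 7.393) = 1.013 kJ/s.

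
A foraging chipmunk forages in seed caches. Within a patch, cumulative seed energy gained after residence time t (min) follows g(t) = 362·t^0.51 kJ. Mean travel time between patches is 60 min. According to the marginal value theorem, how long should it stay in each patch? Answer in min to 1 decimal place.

62.4 min

Optimal t* satisfies g'(t*) = g(t*)/(T + t*).
g'(t) = 0.51·362·t^-0.49. Setting 0.51·362·t^-0.49 = 362·t^0.51/(60+t) gives 0.51(60+t) = t, so 0.49·t = 0.51×60.
t* = 0.51×60/0.49 = 62.45 min.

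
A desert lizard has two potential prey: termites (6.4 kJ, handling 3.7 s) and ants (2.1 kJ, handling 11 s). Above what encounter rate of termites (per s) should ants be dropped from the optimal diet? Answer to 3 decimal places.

0.034 per s

At the threshold, the rate on termites alone equals the profitability of ants: λ·6.4/(1 + λ·3.7) = 2.1/11 = 0.1909.
Rearranging, λ(6.4 − 0.1909×3.7) = 0.1909, so λ = 0.1909/5.694 = 0.03353 per s.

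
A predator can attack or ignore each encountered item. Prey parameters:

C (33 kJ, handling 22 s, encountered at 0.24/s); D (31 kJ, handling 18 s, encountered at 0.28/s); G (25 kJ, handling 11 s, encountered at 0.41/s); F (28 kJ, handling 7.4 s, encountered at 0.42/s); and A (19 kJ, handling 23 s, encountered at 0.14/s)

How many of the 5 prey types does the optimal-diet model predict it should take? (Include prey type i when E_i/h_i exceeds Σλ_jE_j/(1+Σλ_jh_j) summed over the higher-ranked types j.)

1

Rank by E/h (kJ/s): F 3.78, G 2.27, D 1.72, C 1.5, A 0.826. Include each in turn until the next type's E/h falls below the running intake rate.
Rate on top 1: 2.863. G: 2.27 < 2.863 → exclude; stop.
Optimal diet: F — 1 of 5 types.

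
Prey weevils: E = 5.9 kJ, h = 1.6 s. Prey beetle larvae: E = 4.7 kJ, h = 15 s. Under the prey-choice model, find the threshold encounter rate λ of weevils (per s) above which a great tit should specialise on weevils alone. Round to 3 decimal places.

0.058 per s

Drop beetle larvae once their profitability E₂/h₂ falls below the rate achievable on weevils alone: E₂/h₂ = λE₁/(1 + λh₁).
Solve for λ: λE₁h₂ = E₂(1 + λh₁) → λ(E₁h₂ − E₂h₁) = E₂ → λ = E₂/(E₁h₂ − E₂h₁).
λ = 4.7/(5.9×15 − 4.7×1.6) = 4.7/80.98 = 0.05804 per s.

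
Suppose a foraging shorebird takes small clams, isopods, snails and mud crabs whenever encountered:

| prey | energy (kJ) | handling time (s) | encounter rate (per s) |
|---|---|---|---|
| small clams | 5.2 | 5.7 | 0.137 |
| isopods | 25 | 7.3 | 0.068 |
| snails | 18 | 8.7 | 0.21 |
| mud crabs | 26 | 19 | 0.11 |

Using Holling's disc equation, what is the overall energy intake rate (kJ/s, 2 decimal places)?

R = (0.137×5.2 + 0.068×25 + 0.21×18 + 0.11×26) / (1 + 0.137×5.7 + 0.068×7.3 + 0.21×8.7 + 0.11×19) = 9.052/6.194 = 1.461 kJ/s.

1.46 kJ/s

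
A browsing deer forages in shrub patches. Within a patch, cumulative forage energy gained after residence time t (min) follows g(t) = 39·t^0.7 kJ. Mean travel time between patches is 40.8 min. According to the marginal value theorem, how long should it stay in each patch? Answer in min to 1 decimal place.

Maximise g(t)/(T+t): set derivative to zero → g'(t)(T+t) = g(t).
g'(t) = 0.7·39·t^-0.3. Setting 0.7·39·t^-0.3 = 39·t^0.7/(40.8+t) gives 0.7(40.8+t) = t, so 0.30·t = 0.7×40.8.
t* = 0.7×40.8/0.30 = 95.2 min.

95.2 min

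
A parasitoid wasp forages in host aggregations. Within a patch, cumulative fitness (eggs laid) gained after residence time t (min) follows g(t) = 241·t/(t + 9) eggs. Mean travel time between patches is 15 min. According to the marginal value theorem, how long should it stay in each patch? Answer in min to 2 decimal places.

11.62 min

Maximise g(t)/(T+t): set derivative to zero → g'(t)(T+t) = g(t).
g'(t) = 241·9/(t + 9)². Setting 241·9/(t+9)² = 241t/[(t+9)(15+t)] gives 9(15+t) = t(t+9), so t² = 9×15 = 135.
t* = √135 = 11.62 min.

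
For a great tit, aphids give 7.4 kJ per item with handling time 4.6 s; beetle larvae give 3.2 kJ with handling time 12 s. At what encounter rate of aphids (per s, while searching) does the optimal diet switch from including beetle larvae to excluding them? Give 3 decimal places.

0.043 per s

Drop beetle larvae once their profitability E₂/h₂ falls below the rate achievable on aphids alone: E₂/h₂ = λE₁/(1 + λh₁).
Solve for λ: λE₁h₂ = E₂(1 + λh₁) → λ(E₁h₂ − E₂h₁) = E₂ → λ = E₂/(E₁h₂ − E₂h₁).
λ = 3.2/(7.4×12 − 3.2×4.6) = 3.2/74.08 = 0.0432 per s.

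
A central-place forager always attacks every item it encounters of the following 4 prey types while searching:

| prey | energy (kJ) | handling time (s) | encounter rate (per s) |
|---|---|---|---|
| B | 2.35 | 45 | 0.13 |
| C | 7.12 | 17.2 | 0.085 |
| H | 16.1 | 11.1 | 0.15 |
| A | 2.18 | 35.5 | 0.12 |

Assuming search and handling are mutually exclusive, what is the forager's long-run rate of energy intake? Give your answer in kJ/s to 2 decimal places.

R = Σλ_iE_i / (1 + Σλ_ih_i)
Numerator: 0.13×2.35 + 0.085×7.12 + 0.15×16.1 + 0.12×2.18 = 3.587
Denominator: 1 + 0.13×45 + 0.085×17.2 + 0.15×11.1 + 0.12×35.5 = 14.24
R = 3.587/14.24 = 0.252 kJ/s

0.25 kJ/s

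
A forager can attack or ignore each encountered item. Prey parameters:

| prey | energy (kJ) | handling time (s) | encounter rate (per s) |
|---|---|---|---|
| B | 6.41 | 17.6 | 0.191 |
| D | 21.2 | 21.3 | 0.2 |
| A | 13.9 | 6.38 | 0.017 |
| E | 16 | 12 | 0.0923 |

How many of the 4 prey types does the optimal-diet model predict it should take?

Rank by E/h (kJ/s): A 2.18, E 1.33, D 0.995, B 0.364. Include each in turn until the next type's E/h falls below the running intake rate.
Rate on top 1: 0.2132. E: 1.33 > 0.2132 → include.
Rate on top 2: 0.773. D: 0.995 > 0.773 → include.
Rate on top 3: 0.9192. B: 0.364 < 0.9192 → exclude; stop.
Optimal diet: A, E, D — 3 of 4 types.

3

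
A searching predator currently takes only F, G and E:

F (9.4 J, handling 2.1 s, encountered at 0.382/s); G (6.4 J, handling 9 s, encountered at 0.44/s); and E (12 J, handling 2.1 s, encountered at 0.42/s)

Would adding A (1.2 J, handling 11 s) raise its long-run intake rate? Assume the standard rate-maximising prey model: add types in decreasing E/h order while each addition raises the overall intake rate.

Current rate: (0.382×9.4 + 0.44×6.4 + 0.42×12)/(1 + 0.382×2.1 + 0.44×9 + 0.42×2.1) = 1.723 J/s.
Profitability of A: 1.2/11 = 0.1091 J/s.
Since 0.1091 < R, time spent handling A is better spent searching.

No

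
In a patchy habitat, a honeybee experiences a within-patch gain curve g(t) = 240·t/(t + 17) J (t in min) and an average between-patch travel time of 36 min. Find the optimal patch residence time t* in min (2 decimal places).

By the marginal value theorem, leave when the instantaneous gain rate g'(t) equals the habitat-wide average g(t)/(T + t).
g'(t) = 240·17/(t + 17)². Setting 240·17/(t+17)² = 240t/[(t+17)(36+t)] gives 17(36+t) = t(t+17), so t² = 17×36 = 612.
t* = √612 = 24.74 min.

24.74 min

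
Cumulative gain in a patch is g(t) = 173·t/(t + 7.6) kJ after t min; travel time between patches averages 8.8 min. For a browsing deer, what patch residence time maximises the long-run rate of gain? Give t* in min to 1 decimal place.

By the marginal value theorem, leave when the instantaneous gain rate g'(t) equals the habitat-wide average g(t)/(T + t).
g'(t) = 173·7.6/(t + 7.6)². Setting 173·7.6/(t+7.6)² = 173t/[(t+7.6)(8.8+t)] gives 7.6(8.8+t) = t(t+7.6), so t² = 7.6×8.8 = 66.88.
t* = √66.88 = 8.178 min.

8.2 min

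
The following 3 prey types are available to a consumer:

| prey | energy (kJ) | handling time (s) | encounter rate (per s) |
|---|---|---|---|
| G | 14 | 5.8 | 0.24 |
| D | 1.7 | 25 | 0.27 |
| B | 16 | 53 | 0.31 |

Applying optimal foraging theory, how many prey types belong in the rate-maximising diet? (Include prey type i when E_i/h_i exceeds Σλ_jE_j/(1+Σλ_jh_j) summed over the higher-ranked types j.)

1

Rank by E/h (kJ/s): G 2.41, B 0.302, D 0.068. Include each in turn until the next type's E/h falls below the running intake rate.
Rate on top 1: 1.405. B: 0.302 < 1.405 → exclude; stop.
Optimal diet: G — 1 of 3 types.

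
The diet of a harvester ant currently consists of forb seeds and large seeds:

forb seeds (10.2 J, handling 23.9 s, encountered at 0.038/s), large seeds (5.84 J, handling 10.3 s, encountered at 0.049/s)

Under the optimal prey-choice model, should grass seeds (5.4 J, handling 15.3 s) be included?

Yes

Intake rate on the current diet: R = (0.038×10.2 + 0.049×5.84) / (1 + 0.038×23.9 + 0.049×10.3) = 0.6738/2.413 = 0.2792 J/s.
Profitability of grass seeds: 5.4/15.3 = 0.3529 J/s.
Since 0.3529 > R, including grass seeds increases the long-run rate.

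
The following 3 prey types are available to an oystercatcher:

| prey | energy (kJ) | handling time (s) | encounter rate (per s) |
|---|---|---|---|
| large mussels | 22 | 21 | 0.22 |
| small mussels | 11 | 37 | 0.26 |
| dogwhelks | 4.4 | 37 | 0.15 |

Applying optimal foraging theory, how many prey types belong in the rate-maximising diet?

1

Rank by E/h (kJ/s): large mussels 1.05, small mussels 0.297, dogwhelks 0.119. Include each in turn until the next type's E/h falls below the running intake rate.
Rate on top 1: 0.8612. small mussels: 0.297 < 0.8612 → exclude; stop.
Optimal diet: large mussels — 1 of 3 types.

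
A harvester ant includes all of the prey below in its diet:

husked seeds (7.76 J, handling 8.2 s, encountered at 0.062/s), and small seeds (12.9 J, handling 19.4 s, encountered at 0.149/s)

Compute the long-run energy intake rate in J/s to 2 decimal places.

0.55 J/s

R = (0.062×7.76 + 0.149×12.9) / (1 + 0.062×8.2 + 0.149×19.4) = 2.403/4.399 = 0.5463 J/s.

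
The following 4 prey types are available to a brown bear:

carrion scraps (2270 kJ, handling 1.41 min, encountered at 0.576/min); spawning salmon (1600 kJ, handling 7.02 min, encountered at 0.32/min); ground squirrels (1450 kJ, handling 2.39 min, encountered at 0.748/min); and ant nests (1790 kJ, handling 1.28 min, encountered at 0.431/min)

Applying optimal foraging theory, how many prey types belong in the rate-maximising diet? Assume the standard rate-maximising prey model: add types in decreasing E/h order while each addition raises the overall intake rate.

2

Rank by E/h (kJ/min): carrion scraps 1.61e+03, ant nests 1.4e+03, ground squirrels 607, spawning salmon 228. Include each in turn until the next type's E/h falls below the running intake rate.
Rate on top 1: 721.5. ant nests: 1.4e+03 > 721.5 → include.
Rate on top 2: 879.5. ground squirrels: 607 < 879.5 → exclude; stop.
Optimal diet: carrion scraps, ant nests — 2 of 4 types.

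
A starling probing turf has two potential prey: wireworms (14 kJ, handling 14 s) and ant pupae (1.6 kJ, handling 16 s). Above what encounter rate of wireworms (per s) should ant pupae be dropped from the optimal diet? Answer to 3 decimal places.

0.008 per s

The zero-one rule: include ant pupae iff E₂/h₂ > λE₁/(1+λh₁). Equality gives the switch point.
λE₁h₂ = E₂ + λE₂h₁ ⇒ λ = E₂/(E₁h₂ − E₂h₁) = 1.6/(224 − 22.4) = 0.007937 per s.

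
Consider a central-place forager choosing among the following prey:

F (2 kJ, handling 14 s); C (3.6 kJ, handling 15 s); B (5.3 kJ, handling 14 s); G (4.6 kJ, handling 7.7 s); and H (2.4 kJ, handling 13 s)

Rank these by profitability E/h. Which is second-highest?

B

In descending order of E/h:
G: 4.6/7.7 = 0.597 kJ/s
B: 5.3/14 = 0.379 kJ/s
C: 3.6/15 = 0.24 kJ/s
H: 2.4/13 = 0.185 kJ/s
F: 2/14 = 0.143 kJ/s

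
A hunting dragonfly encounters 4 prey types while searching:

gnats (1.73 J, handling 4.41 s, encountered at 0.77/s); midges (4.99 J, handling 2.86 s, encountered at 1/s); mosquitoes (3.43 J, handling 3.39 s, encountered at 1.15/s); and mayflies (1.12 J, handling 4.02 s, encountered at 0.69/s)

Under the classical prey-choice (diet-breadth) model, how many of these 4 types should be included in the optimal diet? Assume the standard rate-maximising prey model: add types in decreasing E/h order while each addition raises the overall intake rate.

Profitabilities (E/h, J/s): midges 1.74, mosquitoes 1.01, gnats 0.392, mayflies 0.279. Add prey in this order while the next type's profitability exceeds the intake rate on those already taken.
Rate on top 1: 1.293. mosquitoes: 1.01 < 1.293 → exclude; stop.
Optimal diet: midges — 1 of 4 types.

1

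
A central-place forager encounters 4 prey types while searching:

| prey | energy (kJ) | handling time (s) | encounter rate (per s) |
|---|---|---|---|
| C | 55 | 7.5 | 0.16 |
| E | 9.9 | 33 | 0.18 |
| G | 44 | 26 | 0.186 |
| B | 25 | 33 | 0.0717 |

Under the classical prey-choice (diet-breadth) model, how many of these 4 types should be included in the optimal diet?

1

Profitabilities (E/h, kJ/s): C 7.33, G 1.69, B 0.758, E 0.3. Add prey in this order while the next type's profitability exceeds the intake rate on those already taken.
Rate on top 1: 4. G: 1.69 < 4 → exclude; stop.
Optimal diet: C — 1 of 4 types.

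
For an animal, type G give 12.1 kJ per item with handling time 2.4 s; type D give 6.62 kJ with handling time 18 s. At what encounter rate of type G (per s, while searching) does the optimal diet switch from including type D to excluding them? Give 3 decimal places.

0.033 per s

Drop type D once their profitability E₂/h₂ falls below the rate achievable on type G alone: E₂/h₂ = λE₁/(1 + λh₁).
Solve for λ: λE₁h₂ = E₂(1 + λh₁) → λ(E₁h₂ − E₂h₁) = E₂ → λ = E₂/(E₁h₂ − E₂h₁).
λ = 6.62/(12.1×18 − 6.62×2.4) = 6.62/201.9 = 0.03279 per s.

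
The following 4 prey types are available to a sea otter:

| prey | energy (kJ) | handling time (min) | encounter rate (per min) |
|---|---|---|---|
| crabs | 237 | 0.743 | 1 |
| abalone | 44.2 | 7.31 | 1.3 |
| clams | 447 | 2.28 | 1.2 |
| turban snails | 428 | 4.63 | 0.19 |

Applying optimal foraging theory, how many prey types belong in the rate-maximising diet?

2

E/h in descending order: crabs 319, clams 196, turban snails 92.4, abalone 6.05 kJ/min. The optimal diet is the largest prefix of this list for which every included type satisfies E_i/h_i > R on the types above it.
Rate on top 1: 136. clams: 196 > 136 → include.
Rate on top 2: 172.7. turban snails: 92.4 < 172.7 → exclude; stop.
Optimal diet: crabs, clams — 2 of 4 types.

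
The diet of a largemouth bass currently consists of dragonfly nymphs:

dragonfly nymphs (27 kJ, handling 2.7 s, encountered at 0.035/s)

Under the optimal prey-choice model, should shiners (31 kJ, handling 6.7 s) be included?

Yes

Intake rate on the current diet: R = (0.035×27) / (1 + 0.035×2.7) = 0.945/1.095 = 0.8634 kJ/s.
Profitability of shiners: 31/6.7 = 4.627 kJ/s.
Since 4.627 > R, including shiners increases the long-run rate.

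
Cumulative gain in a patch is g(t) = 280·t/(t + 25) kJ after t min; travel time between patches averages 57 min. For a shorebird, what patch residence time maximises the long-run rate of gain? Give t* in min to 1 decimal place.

37.7 min

By the marginal value theorem, leave when the instantaneous gain rate g'(t) equals the habitat-wide average g(t)/(T + t).
g'(t) = 280·25/(t + 25)². Setting 280·25/(t+25)² = 280t/[(t+25)(57+t)] gives 25(57+t) = t(t+25), so t² = 25×57 = 1425.
t* = √1425 = 37.75 min.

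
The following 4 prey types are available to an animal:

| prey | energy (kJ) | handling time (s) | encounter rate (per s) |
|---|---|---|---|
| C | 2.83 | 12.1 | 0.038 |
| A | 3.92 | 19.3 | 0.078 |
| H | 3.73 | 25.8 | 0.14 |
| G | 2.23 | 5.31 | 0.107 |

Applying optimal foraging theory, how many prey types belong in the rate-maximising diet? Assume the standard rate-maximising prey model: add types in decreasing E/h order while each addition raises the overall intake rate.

3

Rank by E/h (kJ/s): G 0.42, C 0.234, A 0.203, H 0.145. Include each in turn until the next type's E/h falls below the running intake rate.
Rate on top 1: 0.1522. C: 0.234 > 0.1522 → include.
Rate on top 2: 0.1707. A: 0.203 > 0.1707 → include.
Rate on top 3: 0.1845. H: 0.145 < 0.1845 → exclude; stop.
Optimal diet: G, C, A — 3 of 4 types.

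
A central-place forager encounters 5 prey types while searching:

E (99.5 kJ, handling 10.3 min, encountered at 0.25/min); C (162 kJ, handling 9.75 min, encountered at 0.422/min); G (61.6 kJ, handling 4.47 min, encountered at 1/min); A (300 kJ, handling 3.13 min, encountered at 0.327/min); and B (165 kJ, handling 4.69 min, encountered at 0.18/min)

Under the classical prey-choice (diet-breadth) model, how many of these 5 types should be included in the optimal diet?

1

E/h in descending order: A 95.8, B 35.2, C 16.6, G 13.8, E 9.66 kJ/min. The optimal diet is the largest prefix of this list for which every included type satisfies E_i/h_i > R on the types above it.
Rate on top 1: 48.48. B: 35.2 < 48.48 → exclude; stop.
Optimal diet: A — 1 of 5 types.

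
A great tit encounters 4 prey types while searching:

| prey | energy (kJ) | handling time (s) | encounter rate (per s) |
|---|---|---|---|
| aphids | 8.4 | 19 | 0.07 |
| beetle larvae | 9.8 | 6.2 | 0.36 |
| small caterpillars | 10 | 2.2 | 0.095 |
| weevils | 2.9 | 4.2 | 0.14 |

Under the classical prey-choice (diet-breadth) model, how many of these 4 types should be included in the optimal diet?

2

E/h in descending order: small caterpillars 4.55, beetle larvae 1.58, weevils 0.69, aphids 0.442 kJ/s. The optimal diet is the largest prefix of this list for which every included type satisfies E_i/h_i > R on the types above it.
Rate on top 1: 0.7858. beetle larvae: 1.58 > 0.7858 → include.
Rate on top 2: 1.301. weevils: 0.69 < 1.301 → exclude; stop.
Optimal diet: small caterpillars, beetle larvae — 2 of 4 types.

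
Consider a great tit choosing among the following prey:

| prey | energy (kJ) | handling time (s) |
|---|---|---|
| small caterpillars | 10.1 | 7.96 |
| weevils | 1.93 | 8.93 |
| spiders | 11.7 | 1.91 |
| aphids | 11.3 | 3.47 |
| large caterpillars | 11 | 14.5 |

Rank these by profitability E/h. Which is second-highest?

In descending order of E/h:
spiders: 11.7/1.91 = 6.13 kJ/s
aphids: 11.3/3.47 = 3.26 kJ/s
small caterpillars: 10.1/7.96 = 1.27 kJ/s
large caterpillars: 11/14.5 = 0.759 kJ/s
weevils: 1.93/8.93 = 0.216 kJ/s

aphids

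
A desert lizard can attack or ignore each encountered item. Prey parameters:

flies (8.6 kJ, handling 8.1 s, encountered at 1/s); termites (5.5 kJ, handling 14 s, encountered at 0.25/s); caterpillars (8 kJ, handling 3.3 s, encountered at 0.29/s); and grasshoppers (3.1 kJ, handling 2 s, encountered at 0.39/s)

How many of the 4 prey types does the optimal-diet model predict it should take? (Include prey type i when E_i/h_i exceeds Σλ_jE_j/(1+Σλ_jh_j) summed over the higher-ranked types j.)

2

E/h in descending order: caterpillars 2.42, grasshoppers 1.55, flies 1.06, termites 0.393 kJ/s. The optimal diet is the largest prefix of this list for which every included type satisfies E_i/h_i > R on the types above it.
Rate on top 1: 1.185. grasshoppers: 1.55 > 1.185 → include.
Rate on top 2: 1.289. flies: 1.06 < 1.289 → exclude; stop.
Optimal diet: caterpillars, grasshoppers — 2 of 4 types.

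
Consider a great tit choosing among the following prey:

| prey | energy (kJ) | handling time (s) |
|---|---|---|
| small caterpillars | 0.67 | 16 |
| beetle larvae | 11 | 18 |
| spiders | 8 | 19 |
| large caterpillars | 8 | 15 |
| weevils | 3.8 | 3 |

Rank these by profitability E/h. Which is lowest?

small caterpillars

In descending order of E/h:
weevils: 3.8/3 = 1.27 kJ/s
beetle larvae: 11/18 = 0.611 kJ/s
large caterpillars: 8/15 = 0.533 kJ/s
spiders: 8/19 = 0.421 kJ/s
small caterpillars: 0.67/16 = 0.0419 kJ/s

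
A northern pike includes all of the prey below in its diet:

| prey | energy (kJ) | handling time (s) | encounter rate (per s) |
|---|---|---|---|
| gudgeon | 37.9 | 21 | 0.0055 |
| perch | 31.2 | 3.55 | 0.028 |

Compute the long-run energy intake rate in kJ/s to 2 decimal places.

R = (0.0055×37.9 + 0.028×31.2) / (1 + 0.0055×21 + 0.028×3.55) = 1.082/1.215 = 0.8906 kJ/s.

0.89 kJ/s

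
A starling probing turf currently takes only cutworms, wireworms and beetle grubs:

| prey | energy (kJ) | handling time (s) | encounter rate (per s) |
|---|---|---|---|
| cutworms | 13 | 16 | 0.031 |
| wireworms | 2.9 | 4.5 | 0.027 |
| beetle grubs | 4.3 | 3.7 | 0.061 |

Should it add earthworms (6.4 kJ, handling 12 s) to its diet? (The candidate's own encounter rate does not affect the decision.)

Yes

Intake rate on the current diet: R = (0.031×13 + 0.027×2.9 + 0.061×4.3) / (1 + 0.031×16 + 0.027×4.5 + 0.061×3.7) = 0.7436/1.843 = 0.4034 kJ/s.
Profitability of earthworms: 6.4/12 = 0.5333 kJ/s.
Since 0.5333 > R, including earthworms increases the long-run rate.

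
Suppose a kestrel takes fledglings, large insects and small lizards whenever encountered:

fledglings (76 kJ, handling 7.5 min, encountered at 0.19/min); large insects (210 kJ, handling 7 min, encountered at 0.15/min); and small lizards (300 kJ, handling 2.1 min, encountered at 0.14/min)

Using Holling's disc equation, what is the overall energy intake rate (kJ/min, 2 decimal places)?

23.33 kJ/min

R = (0.19×76 + 0.15×210 + 0.14×300) / (1 + 0.19×7.5 + 0.15×7 + 0.14×2.1) = 87.94/3.769 = 23.33 kJ/min.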